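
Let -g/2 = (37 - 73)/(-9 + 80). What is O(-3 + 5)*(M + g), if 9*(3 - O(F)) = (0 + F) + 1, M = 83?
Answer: 47720/213 ≈ 224.04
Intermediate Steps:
O(F) = 26/9 - F/9 (O(F) = 3 - ((0 + F) + 1)/9 = 3 - (F + 1)/9 = 3 - (1 + F)/9 = 3 + (-1/9 - F/9) = 26/9 - F/9)
g = 72/71 (g = -2*(37 - 73)/(-9 + 80) = -(-72)/71 = -2*(-36/71) = 72/71 ≈ 1.0141)
O(-3 + 5)*(M + g) = (26/9 - (-3 + 5)/9)*(83 + 72/71) = (26/9 - 1/9*2)*(5965/71) = (26/9 - 2/9)*(5965/71) = (8/3)*(5965/71) = 47720/213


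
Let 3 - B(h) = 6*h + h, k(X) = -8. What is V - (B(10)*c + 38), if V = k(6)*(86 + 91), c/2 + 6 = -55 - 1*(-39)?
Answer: -4402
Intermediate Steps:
c = -44 (c = -12 + 2*(-55 - 1*(-39)) = -12 + 2*(-55 + 39) = -12 + 2*(-16) = -12 - 32 = -44)
V = -1416 (V = -8*(86 + 91) = -8*177 = -1416)
B(h) = 3 - 7*h (B(h) = 3 - (6*h + h) = 3 - 7*h)
V - (B(10)*c + 38) = -1416 - ((3 - 7*10)*(-44) + 38) = -1416 - ((3 - 70)*(-44) + 38) = -1416 - (-67*(-44) + 38) = -1416 - (2948 + 38) = -1416 - 1*2986 = -1416 - 2986 = -4402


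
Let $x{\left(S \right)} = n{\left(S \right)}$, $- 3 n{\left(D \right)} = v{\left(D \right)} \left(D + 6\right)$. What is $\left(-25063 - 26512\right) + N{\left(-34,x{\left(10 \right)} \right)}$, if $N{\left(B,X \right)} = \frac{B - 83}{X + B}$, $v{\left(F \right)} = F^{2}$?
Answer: $- \frac{87780299}{1702} \approx -51575.0$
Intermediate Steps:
$n{\left(D \right)} = - \frac{D^{2} \left(6 + D\right)}{3}$ ($n{\left(D \right)} = - \frac{D^{2} \left(D + 6\right)}{3} = - \frac{D^{2} \left(6 + D\right)}{3}$)
$x{\left(S \right)} = \frac{S^{2} \left(-6 - S\right)}{3}$
$N{\left(B,X \right)} = \frac{-83 + B}{B + X}$
$\left(-25063 - 26512\right) + N{\left(-34,x{\left(10 \right)} \right)} = \left(-25063 - 26512\right) + \frac{-83 - 34}{-34 + \frac{10^{2} \left(-6 - 10\right)}{3}} = -51575 + \frac{1}{-34 + \frac{1}{3} \cdot 100 \left(-6 - 10\right)} \left(-117\right) = -51575 + \frac{1}{-34 + \frac{1}{3} \cdot 100 \left(-16\right)} \left(-117\right) = -51575 + \frac{1}{-34 - \frac{1600}{3}} \left(-117\right) = -51575 + \frac{1}{- \frac{1702}{3}} \left(-117\right) = -51575 - - \frac{351}{1702} = -51575 + \frac{351}{1702} = - \frac{87780299}{1702}$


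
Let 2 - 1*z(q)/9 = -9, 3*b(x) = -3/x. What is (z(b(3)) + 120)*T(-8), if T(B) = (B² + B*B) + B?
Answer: 26280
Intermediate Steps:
b(x) = -1/x (b(x) = (-3/x)/3 = -1/x)
T(B) = B + 2*B² (T(B) = (B² + B²) + B = 2*B² + B = B + 2*B²)
z(q) = 99 (z(q) = 18 - 9*(-9) = 18 + 81 = 99)
(z(b(3)) + 120)*T(-8) = (99 + 120)*(-8*(1 + 2*(-8))) = 219*(-8*(1 - 16)) = 219*(-8*(-15)) = 219*120 = 26280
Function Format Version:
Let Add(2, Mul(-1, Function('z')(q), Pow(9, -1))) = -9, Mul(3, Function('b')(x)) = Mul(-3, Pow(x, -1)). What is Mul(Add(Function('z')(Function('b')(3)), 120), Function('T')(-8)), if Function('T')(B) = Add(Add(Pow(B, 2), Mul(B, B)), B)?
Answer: 26280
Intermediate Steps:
Function('b')(x) = Mul(-1, Pow(x, -1)) (Function('b')(x) = Mul(Rational(1, 3), Mul(-3, Pow(x, -1))) = Mul(-1, Pow(x, -1)))
Function('T')(B) = Add(B, Mul(2, Pow(B, 2))) (Function('T')(B) = Add(Add(Pow(B, 2), Pow(B, 2)), B) = Add(Mul(2, Pow(B, 2)), B) = Add(B, Mul(2, Pow(B, 2))))
Function('z')(q) = 99 (Function('z')(q) = Add(18, Mul(-9, -9)) = Add(18, 81) = 99)
Mul(Add(Function('z')(Function('b')(3)), 120), Function('T')(-8)) = Mul(Add(99, 120), Mul(-8, Add(1, Mul(2, -8)))) = Mul(219, Mul(-8, Add(1, -16))) = Mul(219, Mul(-8, -15)) = Mul(219, 120) = 26280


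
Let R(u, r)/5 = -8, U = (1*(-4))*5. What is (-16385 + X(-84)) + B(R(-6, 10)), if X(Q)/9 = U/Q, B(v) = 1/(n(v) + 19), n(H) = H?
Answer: -344041/21 ≈ -16383.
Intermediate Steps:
U = -20 (U = -4*5 = -20)
R(u, r) = -40 (R(u, r) = 5*(-8) = -40)
B(v) = 1/(19 + v) (B(v) = 1/(v + 19) = 1/(19 + v))
X(Q) = -180/Q (X(Q) = 9*(-20/Q) = -180/Q)
(-16385 + X(-84)) + B(R(-6, 10)) = (-16385 - 180/(-84)) + 1/(19 - 40) = (-16385 - 180*(-1/84)) + 1/(-21) = (-16385 + 15/7) - 1/21 = -114680/7 - 1/21 = -344041/21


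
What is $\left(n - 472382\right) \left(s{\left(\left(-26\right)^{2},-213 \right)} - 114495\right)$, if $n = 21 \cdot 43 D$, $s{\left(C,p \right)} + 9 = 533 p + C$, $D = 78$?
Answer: $91385691436$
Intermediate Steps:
$s{\left(C,p \right)} = -9 + C + 533 p$ ($s{\left(C,p \right)} = -9 + \left(533 p + C\right) = -9 + \left(C + 533 p\right) = -9 + C + 533 p$)
$n = 70434$ ($n = 21 \cdot 43 \cdot 78 = 903 \cdot 78 = 70434$)
$\left(n - 472382\right) \left(s{\left(\left(-26\right)^{2},-213 \right)} - 114495\right) = \left(70434 - 472382\right) \left(\left(-9 + \left(-26\right)^{2} + 533 \left(-213\right)\right) - 114495\right) = - 401948 \left(\left(-9 + 676 - 113529\right) - 114495\right) = - 401948 \left(-112862 - 114495\right) = \left(-401948\right) \left(-227357\right) = 91385691436$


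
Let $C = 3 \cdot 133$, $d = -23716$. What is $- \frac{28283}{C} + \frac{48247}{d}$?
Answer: $- \frac{98572883}{1351812} \approx -72.919$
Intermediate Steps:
$C = 399$
$- \frac{28283}{C} + \frac{48247}{d} = - \frac{28283}{399} + \frac{48247}{-23716} = \left(-28283\right) \frac{1}{399} + 48247 \left(- \frac{1}{23716}\right) = - \frac{28283}{399} - \frac{48247}{23716} = - \frac{98572883}{1351812}$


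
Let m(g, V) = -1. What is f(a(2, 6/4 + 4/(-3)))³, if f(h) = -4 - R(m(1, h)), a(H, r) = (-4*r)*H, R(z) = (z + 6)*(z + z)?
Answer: 216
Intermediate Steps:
R(z) = 2*z*(6 + z) (R(z) = (6 + z)*(2*z) = 2*z*(6 + z))
a(H, r) = -4*H*r
f(h) = 6 (f(h) = -4 - 2*(-1)*(6 - 1) = -4 - 2*(-1)*5 = -4 - 1*(-10) = -4 + 10 = 6)
f(a(2, 6/4 + 4/(-3)))³ = 6³ = 216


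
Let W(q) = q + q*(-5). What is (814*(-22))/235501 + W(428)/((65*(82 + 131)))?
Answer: -651113972/3260511345 ≈ -0.19970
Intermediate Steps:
W(q) = -4*q (W(q) = q - 5*q = -4*q)
(814*(-22))/235501 + W(428)/((65*(82 + 131))) = (814*(-22))/235501 + (-4*428)/((65*(82 + 131))) = -17908*1/235501 - 1712/(65*213) = -17908/235501 - 1712/13845 = -651113972/3260511345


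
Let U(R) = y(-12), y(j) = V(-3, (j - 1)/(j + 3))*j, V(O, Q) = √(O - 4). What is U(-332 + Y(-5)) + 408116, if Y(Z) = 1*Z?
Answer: 408116 - 12*I*√7 ≈ 4.0812e+5 - 31.749*I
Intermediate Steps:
Y(Z) = Z
V(O, Q) = √(-4 + O)
y(j) = I*j*√7 (y(j) = √(-4 - 3)*j = √(-7)*j = (I*√7)*j = I*j*√7)
U(R) = -12*I*√7 (U(R) = I*(-12)*√7 = -12*I*√7)
U(-332 + Y(-5)) + 408116 = -12*I*√7 + 408116 = 408116 - 12*I*√7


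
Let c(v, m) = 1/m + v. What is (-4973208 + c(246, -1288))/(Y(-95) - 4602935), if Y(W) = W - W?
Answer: 6405175057/5928580280 ≈ 1.0804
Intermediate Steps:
c(v, m) = v + 1/m
Y(W) = 0
(-4973208 + c(246, -1288))/(Y(-95) - 4602935) = (-4973208 + (246 + 1/(-1288)))/(0 - 4602935) = (-4973208 + (246 - 1/1288))/(-4602935) = (-4973208 + 316847/1288)*(-1/4602935) = -6405175057/1288*(-1/4602935) = 6405175057/5928580280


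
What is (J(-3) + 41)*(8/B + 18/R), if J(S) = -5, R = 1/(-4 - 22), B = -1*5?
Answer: -84528/5 ≈ -16906.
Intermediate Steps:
B = -5
R = -1/26 (R = 1/(-26) = -1/26 ≈ -0.038462)
(J(-3) + 41)*(8/B + 18/R) = (-5 + 41)*(8/(-5) + 18/(-1/26)) = 36*(8*(-⅕) + 18*(-26)) = 36*(-8/5 - 468) = 36*(-2348/5) = -84528/5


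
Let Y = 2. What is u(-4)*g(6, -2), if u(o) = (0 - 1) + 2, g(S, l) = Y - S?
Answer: -4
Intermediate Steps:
g(S, l) = 2 - S
u(o) = 1 (u(o) = -1 + 2 = 1)
u(-4)*g(6, -2) = 1*(2 - 1*6) = 1*(2 - 6) = 1*(-4) = -4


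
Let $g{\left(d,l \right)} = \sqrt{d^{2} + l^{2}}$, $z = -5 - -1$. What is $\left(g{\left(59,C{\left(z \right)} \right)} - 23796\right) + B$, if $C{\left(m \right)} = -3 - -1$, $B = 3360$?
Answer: $-20436 + \sqrt{3485} \approx -20377.0$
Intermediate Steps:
$z = -4$ ($z = -5 + 1 = -4$)
$C{\left(m \right)} = -2$ ($C{\left(m \right)} = -3 + 1 = -2$)
$\left(g{\left(59,C{\left(z \right)} \right)} - 23796\right) + B = \left(\sqrt{59^{2} + \left(-2\right)^{2}} - 23796\right) + 3360 = \left(\sqrt{3481 + 4} - 23796\right) + 3360 = \left(\sqrt{3485} - 23796\right) + 3360 = \left(-23796 + \sqrt{3485}\right) + 3360 = -20436 + \sqrt{3485}$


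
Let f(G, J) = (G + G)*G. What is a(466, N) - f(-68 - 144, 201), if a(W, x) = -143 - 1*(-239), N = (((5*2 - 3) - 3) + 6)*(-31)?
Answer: -89792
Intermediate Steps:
f(G, J) = 2*G² (f(G, J) = (2*G)*G = 2*G²)
N = -310 (N = (((10 - 3) - 3) + 6)*(-31) = ((7 - 3) + 6)*(-31) = (4 + 6)*(-31) = 10*(-31) = -310)
a(W, x) = 96 (a(W, x) = -143 + 239 = 96)
a(466, N) - f(-68 - 144, 201) = 96 - 2*(-68 - 144)² = 96 - 2*(-212)² = 96 - 2*44944 = 96 - 1*89888 = 96 - 89888 = -89792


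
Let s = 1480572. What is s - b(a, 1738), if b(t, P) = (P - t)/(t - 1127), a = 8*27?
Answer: 1348802614/911 ≈ 1.4806e+6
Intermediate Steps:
a = 216
b(t, P) = (P - t)/(-1127 + t)
s - b(a, 1738) = 1480572 - (1738 - 1*216)/(-1127 + 216) = 1480572 - (1738 - 216)/(-911) = 1480572 - (-1)*1522/911 = 1480572 - 1*(-1522/911) = 1480572 + 1522/911 = 1348802614/911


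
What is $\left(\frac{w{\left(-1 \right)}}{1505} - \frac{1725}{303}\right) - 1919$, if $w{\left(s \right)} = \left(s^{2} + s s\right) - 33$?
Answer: $- \frac{292566101}{152005} \approx -1924.7$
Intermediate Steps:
$w{\left(s \right)} = -33 + 2 s^{2}$ ($w{\left(s \right)} = \left(s^{2} + s^{2}\right) - 33 = 2 s^{2} - 33 = -33 + 2 s^{2}$)
$\left(\frac{w{\left(-1 \right)}}{1505} - \frac{1725}{303}\right) - 1919 = \left(\frac{-33 + 2 \left(-1\right)^{2}}{1505} - \frac{1725}{303}\right) - 1919 = \left(\left(-33 + 2 \cdot 1\right) \frac{1}{1505} - \frac{575}{101}\right) - 1919 = \left(\left(-33 + 2\right) \frac{1}{1505} - \frac{575}{101}\right) - 1919 = \left(\left(-31\right) \frac{1}{1505} - \frac{575}{101}\right) - 1919 = \left(- \frac{31}{1505} - \frac{575}{101}\right) - 1919 = - \frac{868506}{152005} - 1919 = - \frac{292566101}{152005}$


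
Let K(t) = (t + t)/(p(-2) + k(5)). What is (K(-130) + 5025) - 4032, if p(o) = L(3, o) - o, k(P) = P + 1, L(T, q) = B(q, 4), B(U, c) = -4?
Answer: 928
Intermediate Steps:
L(T, q) = -4
k(P) = 1 + P
p(o) = -4 - o
K(t) = t/2 (K(t) = (t + t)/((-4 - 1*(-2)) + (1 + 5)) = (2*t)/((-4 + 2) + 6) = (2*t)/(-2 + 6) = (2*t)/4 = (2*t)*(1/4) = t/2)
(K(-130) + 5025) - 4032 = ((1/2)*(-130) + 5025) - 4032 = (-65 + 5025) - 4032 = 4960 - 4032 = 928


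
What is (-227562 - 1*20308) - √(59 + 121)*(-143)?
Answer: -247870 + 858*√5 ≈ -2.4595e+5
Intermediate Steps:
(-227562 - 1*20308) - √(59 + 121)*(-143) = (-227562 - 20308) - √180*(-143) = -247870 - 6*√5*(-143) = -247870 - (-858)*√5 = -247870 + 858*√5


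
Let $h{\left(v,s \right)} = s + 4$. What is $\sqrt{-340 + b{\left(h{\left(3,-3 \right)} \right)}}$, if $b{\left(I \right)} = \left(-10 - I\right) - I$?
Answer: $4 i \sqrt{22} \approx 18.762 i$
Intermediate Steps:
$h{\left(v,s \right)} = 4 + s$
$b{\left(I \right)} = -10 - 2 I$
$\sqrt{-340 + b{\left(h{\left(3,-3 \right)} \right)}} = \sqrt{-340 - \left(10 + 2 \left(4 - 3\right)\right)} = \sqrt{-340 - 12} = \sqrt{-352} = 4 i \sqrt{22}$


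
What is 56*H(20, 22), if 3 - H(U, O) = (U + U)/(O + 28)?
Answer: 616/5 ≈ 123.20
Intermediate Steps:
H(U, O) = 3 - 2*U/(28 + O) (H(U, O) = 3 - (U + U)/(O + 28) = 3 - 2*U/(28 + O))
56*H(20, 22) = 56*((84 - 2*20 + 3*22)/(28 + 22)) = 56*((84 - 40 + 66)/50) = 56*((1/50)*110) = 56*(11/5) = 616/5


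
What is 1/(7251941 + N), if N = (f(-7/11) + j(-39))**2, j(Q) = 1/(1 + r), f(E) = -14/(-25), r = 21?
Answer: 302500/2193712263389 ≈ 1.3789e-7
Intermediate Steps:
f(E) = 14/25 (f(E) = -14*(-1/25) = 14/25)
j(Q) = 1/22 (j(Q) = 1/(1 + 21) = 1/22)
N = 110889/302500 (N = (14/25 + 1/22)**2 = (333/550)**2 = 110889/302500 ≈ 0.36658)
1/(7251941 + N) = 1/(7251941 + 110889/302500) = 1/(2193712263389/302500) = 302500/2193712263389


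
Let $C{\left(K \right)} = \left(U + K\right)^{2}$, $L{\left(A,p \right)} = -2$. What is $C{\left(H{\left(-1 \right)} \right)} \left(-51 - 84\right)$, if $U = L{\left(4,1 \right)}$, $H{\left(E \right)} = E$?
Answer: $-1215$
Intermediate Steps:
$U = -2$
$C{\left(K \right)} = \left(-2 + K\right)^{2}$
$C{\left(H{\left(-1 \right)} \right)} \left(-51 - 84\right) = \left(-2 - 1\right)^{2} \left(-51 - 84\right) = \left(-3\right)^{2} \left(-135\right) = 9 \left(-135\right) = -1215$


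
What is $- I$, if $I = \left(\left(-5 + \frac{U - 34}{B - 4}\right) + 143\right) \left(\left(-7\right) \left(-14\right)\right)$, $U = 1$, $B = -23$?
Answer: $- \frac{122794}{9} \approx -13644.0$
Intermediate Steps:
$I = \frac{122794}{9}$ ($I = \left(\left(-5 + \frac{1 - 34}{-23 - 4}\right) + 143\right) \left(\left(-7\right) \left(-14\right)\right) = \left(\left(-5 - \frac{33}{-27}\right) + 143\right) 98 = \left(\left(-5 - - \frac{11}{9}\right) + 143\right) 98 = \left(\left(-5 + \frac{11}{9}\right) + 143\right) 98 = \left(- \frac{34}{9} + 143\right) 98 = \frac{1253}{9} \cdot 98 = \frac{122794}{9} \approx 13644.0$)
$- I = \left(-1\right) \frac{122794}{9} = - \frac{122794}{9}$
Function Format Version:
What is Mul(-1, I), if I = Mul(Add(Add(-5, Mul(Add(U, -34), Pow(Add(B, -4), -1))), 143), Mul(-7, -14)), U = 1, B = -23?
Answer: Rational(-122794, 9) ≈ -13644.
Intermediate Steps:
I = Rational(122794, 9) (I = Mul(Add(Add(-5, Mul(Add(1, -34), Pow(Add(-23, -4), -1))), 143), Mul(-7, -14)) = Mul(Add(Add(-5, Mul(-33, Pow(-27, -1))), 143), 98) = Mul(Add(Add(-5, Mul(-33, Rational(-1, 27))), 143), 98) = Mul(Add(Add(-5, Rational(11, 9)), 143), 98) = Mul(Add(Rational(-34, 9), 143), 98) = Mul(Rational(1253, 9), 98) = Rational(122794, 9) ≈ 13644.)
Mul(-1, I) = Mul(-1, Rational(122794, 9)) = Rational(-122794, 9)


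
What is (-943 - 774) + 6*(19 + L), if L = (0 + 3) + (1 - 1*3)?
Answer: -1597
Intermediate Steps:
L = 1 (L = 3 + (1 - 3) = 3 - 2 = 1)
(-943 - 774) + 6*(19 + L) = (-943 - 774) + 6*(19 + 1) = -1717 + 6*20 = -1717 + 120 = -1597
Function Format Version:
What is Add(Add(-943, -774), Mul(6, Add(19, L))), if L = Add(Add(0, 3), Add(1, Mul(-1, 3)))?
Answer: -1597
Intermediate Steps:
L = 1 (L = Add(3, Add(1, -3)) = Add(3, -2) = 1)
Add(Add(-943, -774), Mul(6, Add(19, L))) = Add(Add(-943, -774), Mul(6, Add(19, 1))) = Add(-1717, Mul(6, 20)) = Add(-1717, 120) = -1597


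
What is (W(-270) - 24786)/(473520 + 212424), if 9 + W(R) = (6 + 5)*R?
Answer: -3085/76216 ≈ -0.040477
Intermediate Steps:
W(R) = -9 + 11*R (W(R) = -9 + (6 + 5)*R = -9 + 11*R)
(W(-270) - 24786)/(473520 + 212424) = ((-9 + 11*(-270)) - 24786)/(473520 + 212424) = ((-9 - 2970) - 24786)/685944 = (-2979 - 24786)*(1/685944) = -27765*1/685944 = -3085/76216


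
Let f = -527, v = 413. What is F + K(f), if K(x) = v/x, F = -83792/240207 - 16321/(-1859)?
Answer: 163595188904/21393556041 ≈ 7.6469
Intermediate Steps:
F = 342240829/40594983 (F = -83792*1/240207 - 16321*(-1/1859) = -83792/240207 + 16321/1859 = 342240829/40594983 ≈ 8.4306)
K(x) = 413/x
F + K(f) = 342240829/40594983 + 413/(-527) = 342240829/40594983 + 413*(-1/527) = 342240829/40594983 - 413/527 = 163595188904/21393556041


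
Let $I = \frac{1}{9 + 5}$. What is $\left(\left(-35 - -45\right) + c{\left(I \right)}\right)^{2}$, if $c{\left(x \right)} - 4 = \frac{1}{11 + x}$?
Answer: $\frac{4769856}{24025} \approx 198.54$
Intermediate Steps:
$I = \frac{1}{14} \approx 0.071429$
$c{\left(x \right)} = 4 + \frac{1}{11 + x}$
$\left(\left(-35 - -45\right) + c{\left(I \right)}\right)^{2} = \left(\left(-35 - -45\right) + \frac{45 + 4 \cdot \frac{1}{14}}{11 + \frac{1}{14}}\right)^{2} = \left(\left(-35 + 45\right) + \frac{45 + \frac{2}{7}}{\frac{155}{14}}\right)^{2} = \left(10 + \frac{14}{155} \cdot \frac{317}{7}\right)^{2} = \left(10 + \frac{634}{155}\right)^{2} = \left(\frac{2184}{155}\right)^{2} = \frac{4769856}{24025}$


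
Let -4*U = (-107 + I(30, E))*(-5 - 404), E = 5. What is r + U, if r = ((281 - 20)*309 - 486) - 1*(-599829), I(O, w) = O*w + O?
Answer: 2749825/4 ≈ 6.8746e+5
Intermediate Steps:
I(O, w) = O + O*w
U = 29857/4 (U = -(-107 + 30*(1 + 5))*(-5 - 404)/4 = -(-107 + 30*6)*(-409)/4 = -(-107 + 180)*(-409)/4 = -73*(-409)/4 = -¼*(-29857) = 29857/4 ≈ 7464.3)
r = 679992 (r = (261*309 - 486) + 599829 = (80649 - 486) + 599829 = 80163 + 599829 = 679992)
r + U = 679992 + 29857/4 = 2749825/4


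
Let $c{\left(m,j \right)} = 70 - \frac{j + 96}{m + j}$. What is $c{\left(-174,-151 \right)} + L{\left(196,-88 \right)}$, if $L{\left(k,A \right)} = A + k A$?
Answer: $- \frac{1122301}{65} \approx -17266.0$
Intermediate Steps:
$L{\left(k,A \right)} = A + A k$
$c{\left(m,j \right)} = 70 - \frac{96 + j}{j + m}$
$c{\left(-174,-151 \right)} + L{\left(196,-88 \right)} = \frac{-96 + 69 \left(-151\right) + 70 \left(-174\right)}{-151 - 174} - 88 \left(1 + 196\right) = \frac{-96 - 10419 - 12180}{-325} - 17336 = \left(- \frac{1}{325}\right) \left(-22695\right) - 17336 = \frac{4539}{65} - 17336 = - \frac{1122301}{65}$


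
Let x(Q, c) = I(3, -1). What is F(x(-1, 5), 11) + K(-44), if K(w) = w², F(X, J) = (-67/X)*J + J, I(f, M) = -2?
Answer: 4631/2 ≈ 2315.5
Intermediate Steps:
x(Q, c) = -2
F(X, J) = J - 67*J/X (F(X, J) = -67*J/X + J = J - 67*J/X)
F(x(-1, 5), 11) + K(-44) = 11*(-67 - 2)/(-2) + (-44)² = 11*(-½)*(-69) + 1936 = 759/2 + 1936 = 4631/2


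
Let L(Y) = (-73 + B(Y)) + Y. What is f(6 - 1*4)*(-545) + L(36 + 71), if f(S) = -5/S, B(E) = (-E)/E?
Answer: 2791/2 ≈ 1395.5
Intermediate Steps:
B(E) = -1
L(Y) = -74 + Y (L(Y) = (-73 - 1) + Y = -74 + Y)
f(6 - 1*4)*(-545) + L(36 + 71) = -5/(6 - 1*4)*(-545) + (-74 + (36 + 71)) = -5/(6 - 4)*(-545) + (-74 + 107) = -5/2*(-545) + 33 = 2725/2 + 33 = 2791/2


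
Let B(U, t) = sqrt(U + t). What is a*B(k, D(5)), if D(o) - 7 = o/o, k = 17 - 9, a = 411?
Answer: 1644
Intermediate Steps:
k = 8
D(o) = 8 (D(o) = 7 + o/o = 7 + 1 = 8)
a*B(k, D(5)) = 411*sqrt(8 + 8) = 411*sqrt(16) = 411*4 = 1644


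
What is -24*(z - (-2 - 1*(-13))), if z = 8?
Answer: 72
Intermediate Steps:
-24*(z - (-2 - 1*(-13))) = -24*(8 - (-2 - 1*(-13))) = -24*(8 - (-2 + 13)) = -24*(8 - 1*11) = -24*(8 - 11) = -24*(-3) = 72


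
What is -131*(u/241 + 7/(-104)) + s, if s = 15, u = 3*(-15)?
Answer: 1210037/25064 ≈ 48.278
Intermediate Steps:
u = -45
-131*(u/241 + 7/(-104)) + s = -131*(-45/241 + 7/(-104)) + 15 = -131*(-45*1/241 + 7*(-1/104)) + 15 = -131*(-45/241 - 7/104) + 15 = -131*(-6367/25064) + 15 = 834077/25064 + 15 = 1210037/25064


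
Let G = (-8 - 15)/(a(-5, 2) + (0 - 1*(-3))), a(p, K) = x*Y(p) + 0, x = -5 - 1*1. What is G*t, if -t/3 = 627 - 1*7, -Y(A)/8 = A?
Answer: -14260/79 ≈ -180.51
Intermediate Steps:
x = -6 (x = -5 - 1 = -6)
Y(A) = -8*A
t = -1860 (t = -3*(627 - 1*7) = -3*(627 - 7) = -3*620 = -1860)
a(p, K) = 48*p (a(p, K) = -(-48)*p + 0 = 48*p + 0 = 48*p)
G = 23/237 (G = (-8 - 15)/(48*(-5) + (0 - 1*(-3))) = -23/(-240 + (0 + 3)) = -23/(-240 + 3) = -23/(-237) = -23*(-1/237) = 23/237 ≈ 0.097046)
G*t = (23/237)*(-1860) = -14260/79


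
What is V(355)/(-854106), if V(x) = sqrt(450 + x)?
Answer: -sqrt(805)/854106 ≈ -3.3219e-5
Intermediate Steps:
V(355)/(-854106) = sqrt(450 + 355)/(-854106) = sqrt(805)*(-1/854106) = -sqrt(805)/854106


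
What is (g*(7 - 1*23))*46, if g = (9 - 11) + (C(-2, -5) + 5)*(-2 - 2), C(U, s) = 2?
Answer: 22080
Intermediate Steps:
g = -30 (g = (9 - 11) + (2 + 5)*(-2 - 2) = -2 + 7*(-4) = -2 - 28 = -30)
(g*(7 - 1*23))*46 = -30*(7 - 1*23)*46 = -30*(7 - 23)*46 = -30*(-16)*46 = 480*46 = 22080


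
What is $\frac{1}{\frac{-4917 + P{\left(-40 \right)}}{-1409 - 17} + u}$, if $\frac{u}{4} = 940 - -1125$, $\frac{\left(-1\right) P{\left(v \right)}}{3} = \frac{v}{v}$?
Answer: $\frac{713}{5891840} \approx 0.00012101$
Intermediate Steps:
$P{\left(v \right)} = -3$ ($P{\left(v \right)} = - 3 \frac{v}{v} = \left(-3\right) 1 = -3$)
$u = 8260$ ($u = 4 \left(940 - -1125\right) = 4 \left(940 + 1125\right) = 4 \cdot 2065 = 8260$)
$\frac{1}{\frac{-4917 + P{\left(-40 \right)}}{-1409 - 17} + u} = \frac{1}{\frac{-4917 - 3}{-1409 - 17} + 8260} = \frac{1}{- \frac{4920}{-1426} + 8260} = \frac{1}{\left(-4920\right) \left(- \frac{1}{1426}\right) + 8260} = \frac{1}{\frac{2460}{713} + 8260} = \frac{1}{\frac{5891840}{713}} = \frac{713}{5891840}$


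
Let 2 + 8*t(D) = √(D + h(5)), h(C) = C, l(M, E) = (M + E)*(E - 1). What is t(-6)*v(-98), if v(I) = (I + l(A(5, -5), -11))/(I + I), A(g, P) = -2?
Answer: 29/392 - 29*I/784 ≈ 0.07398 - 0.03699*I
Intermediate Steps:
l(M, E) = (-1 + E)*(E + M) (l(M, E) = (E + M)*(-1 + E) = (-1 + E)*(E + M))
v(I) = (156 + I)/(2*I) (v(I) = (I + ((-11)² - 1*(-11) - 1*(-2) - 11*(-2)))/(I + I) = (I + (121 + 11 + 2 + 22))/((2*I)) = (I + 156)*(1/(2*I)) = (156 + I)*(1/(2*I)) = (156 + I)/(2*I))
t(D) = -¼ + √(5 + D)/8 (t(D) = -¼ + √(D + 5)/8 = -¼ + √(5 + D)/8)
t(-6)*v(-98) = (-¼ + √(5 - 6)/8)*((½)*(156 - 98)/(-98)) = (-¼ + √(-1)/8)*((½)*(-1/98)*58) = (-¼ + I/8)*(-29/98) = 29/392 - 29*I/784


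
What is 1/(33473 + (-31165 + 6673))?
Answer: 1/8981 ≈ 0.00011135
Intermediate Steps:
1/(33473 + (-31165 + 6673)) = 1/(33473 - 24492) = 1/8981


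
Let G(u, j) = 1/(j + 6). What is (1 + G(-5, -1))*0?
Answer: 0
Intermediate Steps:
G(u, j) = 1/(6 + j)
(1 + G(-5, -1))*0 = (1 + 1/(6 - 1))*0 = (1 + 1/5)*0 = (1 + ⅕)*0 = (6/5)*0 = 0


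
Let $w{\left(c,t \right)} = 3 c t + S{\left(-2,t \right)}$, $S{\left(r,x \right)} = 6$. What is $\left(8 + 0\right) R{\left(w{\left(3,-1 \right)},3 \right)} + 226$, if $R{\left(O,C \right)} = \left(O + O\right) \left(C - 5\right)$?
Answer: $322$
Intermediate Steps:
$w{\left(c,t \right)} = 6 + 3 c t$ ($w{\left(c,t \right)} = 3 c t + 6 = 6 + 3 c t$)
$R{\left(O,C \right)} = 2 O \left(-5 + C\right)$
$\left(8 + 0\right) R{\left(w{\left(3,-1 \right)},3 \right)} + 226 = \left(8 + 0\right) 2 \left(6 + 3 \cdot 3 \left(-1\right)\right) \left(-5 + 3\right) + 226 = 8 \cdot 2 \left(6 - 9\right) \left(-2\right) + 226 = 8 \cdot 2 \left(-3\right) \left(-2\right) + 226 = 8 \cdot 12 + 226 = 96 + 226 = 322$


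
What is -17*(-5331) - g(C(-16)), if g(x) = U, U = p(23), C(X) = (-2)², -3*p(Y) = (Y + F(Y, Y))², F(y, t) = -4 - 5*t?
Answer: 93699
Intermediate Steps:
p(Y) = -(-4 - 4*Y)²/3 (p(Y) = -(Y + (-4 - 5*Y))²/3 = -(-4 - 4*Y)²/3)
C(X) = 4
U = -3072 (U = -16*(1 + 23)²/3 = -16/3*24² = -16/3*576 = -3072)
g(x) = -3072
-17*(-5331) - g(C(-16)) = -17*(-5331) - 1*(-3072) = 90627 + 3072 = 93699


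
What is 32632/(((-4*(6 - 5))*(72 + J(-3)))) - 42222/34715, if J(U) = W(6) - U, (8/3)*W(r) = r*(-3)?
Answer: -1144346486/9477195 ≈ -120.75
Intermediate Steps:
W(r) = -9*r/8 (W(r) = 3*(r*(-3))/8 = 3*(-3*r)/8 = -9*r/8)
J(U) = -27/4 - U (J(U) = -9/8*6 - U = -27/4 - U)
32632/(((-4*(6 - 5))*(72 + J(-3)))) - 42222/34715 = 32632/(((-4*(6 - 5))*(72 + (-27/4 - 1*(-3))))) - 42222/34715 = 32632/(((-4*1)*(72 + (-27/4 + 3)))) - 42222*1/34715 = 32632/((-4*(72 - 15/4))) - 42222/34715 = 32632/((-4*273/4)) - 42222/34715 = 32632/(-273) - 42222/34715 = 32632*(-1/273) - 42222/34715 = -32632/273 - 42222/34715 = -1144346486/9477195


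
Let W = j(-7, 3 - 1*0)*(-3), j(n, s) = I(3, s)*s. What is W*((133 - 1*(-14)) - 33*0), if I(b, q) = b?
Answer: -3969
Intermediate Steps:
j(n, s) = 3*s
W = -27 (W = (3*(3 - 1*0))*(-3) = (3*(3 + 0))*(-3) = (3*3)*(-3) = 9*(-3) = -27)
W*((133 - 1*(-14)) - 33*0) = -27*((133 - 1*(-14)) - 33*0) = -27*((133 + 14) + 0) = -27*(147 + 0) = -27*147 = -3969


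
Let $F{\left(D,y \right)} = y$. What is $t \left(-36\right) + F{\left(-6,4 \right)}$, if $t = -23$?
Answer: $832$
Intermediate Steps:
$t \left(-36\right) + F{\left(-6,4 \right)} = \left(-23\right) \left(-36\right) + 4 = 828 + 4 = 832$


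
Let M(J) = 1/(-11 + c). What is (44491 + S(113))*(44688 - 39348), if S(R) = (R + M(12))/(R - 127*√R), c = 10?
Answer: 33974212080/143 - 678180*√113/16159 ≈ 2.3758e+8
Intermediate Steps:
M(J) = -1 (M(J) = 1/(-11 + 10) = 1/(-1) = -1)
S(R) = (-1 + R)/(R - 127*√R) (S(R) = (R - 1)/(R - 127*√R) = (-1 + R)/(R - 127*√R))
(44491 + S(113))*(44688 - 39348) = (44491 + (1 - 1*113)/(-1*113 + 127*√113))*(44688 - 39348) = (44491 + (1 - 113)/(-113 + 127*√113))*5340 = (44491 - 112/(-113 + 127*√113))*5340 = 237581940 - 598080/(-113 + 127*√113)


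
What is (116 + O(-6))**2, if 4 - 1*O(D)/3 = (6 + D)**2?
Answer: 16384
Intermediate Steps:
O(D) = 12 - 3*(6 + D)**2
(116 + O(-6))**2 = (116 + (12 - 3*(6 - 6)**2))**2 = (116 + (12 - 3*0**2))**2 = (116 + (12 - 3*0))**2 = (116 + (12 + 0))**2 = (116 + 12)**2 = 128**2 = 16384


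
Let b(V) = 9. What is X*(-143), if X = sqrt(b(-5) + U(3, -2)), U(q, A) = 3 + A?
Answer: -143*sqrt(10) ≈ -452.21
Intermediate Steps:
X = sqrt(10) (X = sqrt(9 + (3 - 2)) = sqrt(9 + 1) = sqrt(10) ≈ 3.1623)
X*(-143) = sqrt(10)*(-143) = -143*sqrt(10)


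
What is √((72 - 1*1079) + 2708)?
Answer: 9*√21 ≈ 41.243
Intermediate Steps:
√((72 - 1*1079) + 2708) = √((72 - 1079) + 2708) = √(-1007 + 2708) = √1701 = 9*√21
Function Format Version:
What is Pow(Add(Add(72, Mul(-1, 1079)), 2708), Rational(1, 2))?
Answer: Mul(9, Pow(21, Rational(1, 2))) ≈ 41.243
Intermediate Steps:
Pow(Add(Add(72, Mul(-1, 1079)), 2708), Rational(1, 2)) = Pow(Add(Add(72, -1079), 2708), Rational(1, 2)) = Pow(Add(-1007, 2708), Rational(1, 2)) = Pow(1701, Rational(1, 2)) = Mul(9, Pow(21, Rational(1, 2)))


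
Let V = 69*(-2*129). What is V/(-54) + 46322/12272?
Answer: 6137987/18408 ≈ 333.44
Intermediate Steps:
V = -17802 (V = 69*(-258) = -17802)
V/(-54) + 46322/12272 = -17802/(-54) + 46322/12272 = -17802*(-1/54) + 46322*(1/12272) = 989/3 + 23161/6136 = 6137987/18408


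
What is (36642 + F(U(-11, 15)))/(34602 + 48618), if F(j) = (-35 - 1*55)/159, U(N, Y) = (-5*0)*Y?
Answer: 161833/367555 ≈ 0.44030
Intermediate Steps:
U(N, Y) = 0 (U(N, Y) = 0*Y = 0)
F(j) = -30/53 (F(j) = (-35 - 55)*(1/159) = -90*1/159 = -30/53)
(36642 + F(U(-11, 15)))/(34602 + 48618) = (36642 - 30/53)/(34602 + 48618) = (1941996/53)/83220 = (1941996/53)*(1/83220) = 161833/367555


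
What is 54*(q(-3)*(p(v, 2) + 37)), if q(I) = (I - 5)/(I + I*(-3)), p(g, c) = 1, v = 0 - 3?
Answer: -2736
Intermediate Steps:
v = -3
q(I) = -(-5 + I)/(2*I) (q(I) = (-5 + I)/(I - 3*I) = (-5 + I)/((-2*I)) = (-5 + I)*(-1/(2*I)) = -(-5 + I)/(2*I))
54*(q(-3)*(p(v, 2) + 37)) = 54*(((½)*(5 - 1*(-3))/(-3))*(1 + 37)) = 54*(((½)*(-⅓)*(5 + 3))*38) = 54*(((½)*(-⅓)*8)*38) = 54*(-4/3*38) = 54*(-152/3) = -2736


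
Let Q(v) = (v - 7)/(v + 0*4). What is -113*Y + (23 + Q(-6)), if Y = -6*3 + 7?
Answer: 7609/6 ≈ 1268.2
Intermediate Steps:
Q(v) = (-7 + v)/v (Q(v) = (-7 + v)/(v + 0) = (-7 + v)/v)
Y = -11 (Y = -18 + 7 = -11)
-113*Y + (23 + Q(-6)) = -113*(-11) + (23 + (-7 - 6)/(-6)) = 1243 + (23 - ⅙*(-13)) = 1243 + (23 + 13/6) = 1243 + 151/6 = 7609/6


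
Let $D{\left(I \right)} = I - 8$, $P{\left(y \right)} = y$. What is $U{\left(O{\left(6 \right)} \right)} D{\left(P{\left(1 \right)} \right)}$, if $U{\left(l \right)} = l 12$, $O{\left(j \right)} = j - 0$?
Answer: $-504$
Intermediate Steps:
$O{\left(j \right)} = j$ ($O{\left(j \right)} = j + 0 = j$)
$U{\left(l \right)} = 12 l$
$D{\left(I \right)} = -8 + I$ ($D{\left(I \right)} = I - 8 = -8 + I$)
$U{\left(O{\left(6 \right)} \right)} D{\left(P{\left(1 \right)} \right)} = 12 \cdot 6 \left(-8 + 1\right) = 72 \left(-7\right) = -504$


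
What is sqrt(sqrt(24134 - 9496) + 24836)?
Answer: sqrt(24836 + sqrt(14638)) ≈ 157.98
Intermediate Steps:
sqrt(sqrt(24134 - 9496) + 24836) = sqrt(sqrt(14638) + 24836) = sqrt(24836 + sqrt(14638))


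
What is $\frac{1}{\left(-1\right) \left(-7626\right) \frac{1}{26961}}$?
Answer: $\frac{8987}{2542} \approx 3.5354$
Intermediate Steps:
$\frac{1}{\left(-1\right) \left(-7626\right) \frac{1}{26961}} = \frac{1}{7626 \cdot \frac{1}{26961}} = \frac{1}{\frac{2542}{8987}} = \frac{8987}{2542}$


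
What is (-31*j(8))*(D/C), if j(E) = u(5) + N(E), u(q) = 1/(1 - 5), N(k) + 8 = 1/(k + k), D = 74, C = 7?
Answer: 150257/56 ≈ 2683.2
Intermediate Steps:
N(k) = -8 + 1/(2*k) (N(k) = -8 + 1/(k + k) = -8 + 1/(2*k))
u(q) = -¼ (u(q) = 1/(-4) = -¼)
j(E) = -33/4 + 1/(2*E) (j(E) = -¼ + (-8 + 1/(2*E)) = -33/4 + 1/(2*E))
(-31*j(8))*(D/C) = (-31*(2 - 33*8)/(4*8))*(74/7) = (-31*(2 - 264)/(4*8))*(74*(⅐)) = -31*(-262)/(4*8)*(74/7) = -31*(-131/16)*(74/7) = (4061/16)*(74/7) = 150257/56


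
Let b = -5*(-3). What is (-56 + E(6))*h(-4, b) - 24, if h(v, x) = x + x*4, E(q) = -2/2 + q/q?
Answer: -4224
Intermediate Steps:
E(q) = 0 (E(q) = -2*½ + 1 = -1 + 1 = 0)
b = 15
h(v, x) = 5*x (h(v, x) = x + 4*x = 5*x)
(-56 + E(6))*h(-4, b) - 24 = (-56 + 0)*(5*15) - 24 = -56*75 - 24 = -4200 - 24 = -4224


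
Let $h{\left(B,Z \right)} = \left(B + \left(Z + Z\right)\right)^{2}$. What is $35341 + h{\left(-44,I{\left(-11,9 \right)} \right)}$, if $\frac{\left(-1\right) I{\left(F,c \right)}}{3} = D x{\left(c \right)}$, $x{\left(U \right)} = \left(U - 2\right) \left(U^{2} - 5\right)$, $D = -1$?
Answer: $9945245$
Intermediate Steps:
$x{\left(U \right)} = \left(-5 + U^{2}\right) \left(-2 + U\right)$ ($x{\left(U \right)} = \left(-2 + U\right) \left(-5 + U^{2}\right) = \left(-5 + U^{2}\right) \left(-2 + U\right)$)
$I{\left(F,c \right)} = 30 - 15 c - 6 c^{2} + 3 c^{3}$ ($I{\left(F,c \right)} = - 3 \left(- (10 + c^{3} - 5 c - 2 c^{2})\right) = - 3 \left(-10 - c^{3} + 2 c^{2} + 5 c\right) = 30 - 15 c - 6 c^{2} + 3 c^{3}$)
$h{\left(B,Z \right)} = \left(B + 2 Z\right)^{2}$
$35341 + h{\left(-44,I{\left(-11,9 \right)} \right)} = 35341 + \left(-44 + 2 \left(30 - 135 - 6 \cdot 9^{2} + 3 \cdot 9^{3}\right)\right)^{2} = 35341 + \left(-44 + 2 \left(30 - 135 - 486 + 3 \cdot 729\right)\right)^{2} = 35341 + \left(-44 + 2 \left(30 - 135 - 486 + 2187\right)\right)^{2} = 35341 + \left(-44 + 2 \cdot 1596\right)^{2} = 35341 + \left(-44 + 3192\right)^{2} = 35341 + 3148^{2} = 35341 + 9909904 = 9945245$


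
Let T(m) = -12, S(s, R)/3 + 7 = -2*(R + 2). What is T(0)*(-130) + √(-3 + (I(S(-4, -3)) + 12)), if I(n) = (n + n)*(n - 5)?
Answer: 1560 + √609 ≈ 1584.7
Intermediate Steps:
S(s, R) = -33 - 6*R (S(s, R) = -21 + 3*(-2*(R + 2)) = -21 + 3*(-2*(2 + R)) = -21 + 3*(-4 - 2*R) = -21 + (-12 - 6*R) = -33 - 6*R)
I(n) = 2*n*(-5 + n) (I(n) = (2*n)*(-5 + n) = 2*n*(-5 + n))
T(0)*(-130) + √(-3 + (I(S(-4, -3)) + 12)) = -12*(-130) + √(-3 + (2*(-33 - 6*(-3))*(-5 + (-33 - 6*(-3))) + 12)) = 1560 + √(-3 + (2*(-33 + 18)*(-5 + (-33 + 18)) + 12)) = 1560 + √(-3 + (2*(-15)*(-5 - 15) + 12)) = 1560 + √(-3 + (2*(-15)*(-20) + 12)) = 1560 + √(-3 + (600 + 12)) = 1560 + √(-3 + 612) = 1560 + √609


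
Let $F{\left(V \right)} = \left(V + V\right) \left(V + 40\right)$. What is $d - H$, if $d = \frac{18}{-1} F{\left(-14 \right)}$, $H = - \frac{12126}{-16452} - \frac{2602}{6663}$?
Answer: $\frac{26600337905}{2029994} \approx 13104.0$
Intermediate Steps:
$F{\left(V \right)} = 2 V \left(40 + V\right)$
$H = \frac{703471}{2029994}$ ($H = \left(-12126\right) \left(- \frac{1}{16452}\right) - \frac{2602}{6663} = \frac{2021}{2742} - \frac{2602}{6663} = \frac{703471}{2029994} \approx 0.34654$)
$d = 13104$ ($d = \frac{18}{-1} \cdot 2 \left(-14\right) \left(40 - 14\right) = 18 \left(-1\right) 2 \left(-14\right) 26 = \left(-18\right) \left(-728\right) = 13104$)
$d - H = 13104 - \frac{703471}{2029994} = \frac{26600337905}{2029994}$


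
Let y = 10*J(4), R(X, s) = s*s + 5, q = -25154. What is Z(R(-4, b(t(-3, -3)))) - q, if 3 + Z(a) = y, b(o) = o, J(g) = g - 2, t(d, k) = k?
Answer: 25171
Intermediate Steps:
J(g) = -2 + g
R(X, s) = 5 + s**2 (R(X, s) = s**2 + 5 = 5 + s**2)
y = 20 (y = 10*(-2 + 4) = 10*2 = 20)
Z(a) = 17 (Z(a) = -3 + 20 = 17)
Z(R(-4, b(t(-3, -3)))) - q = 17 - 1*(-25154) = 17 + 25154 = 25171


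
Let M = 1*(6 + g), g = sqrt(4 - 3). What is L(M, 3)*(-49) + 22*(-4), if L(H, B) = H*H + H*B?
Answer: -3518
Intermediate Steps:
g = 1 (g = sqrt(1) = 1)
M = 7 (M = 1*(6 + 1) = 1*7 = 7)
L(H, B) = H**2 + B*H
L(M, 3)*(-49) + 22*(-4) = (7*(3 + 7))*(-49) + 22*(-4) = (7*10)*(-49) - 88 = 70*(-49) - 88 = -3430 - 88 = -3518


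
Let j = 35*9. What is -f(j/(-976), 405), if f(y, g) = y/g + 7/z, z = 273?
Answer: -2837/114192 ≈ -0.024844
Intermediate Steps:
j = 315
f(y, g) = 1/39 + y/g (f(y, g) = y/g + 7/273 = y/g + 7*(1/273) = y/g + 1/39 = 1/39 + y/g)
-f(j/(-976), 405) = -(315/(-976) + (1/39)*405)/405 = -(315*(-1/976) + 135/13)/405 = -(-315/976 + 135/13)/405 = -127665/(405*12688) = -1*2837/114192 = -2837/114192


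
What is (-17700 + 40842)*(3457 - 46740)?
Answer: -1001655186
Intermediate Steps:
(-17700 + 40842)*(3457 - 46740) = 23142*(-43283) = -1001655186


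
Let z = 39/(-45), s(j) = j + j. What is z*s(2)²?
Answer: -208/15 ≈ -13.867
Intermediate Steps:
s(j) = 2*j
z = -13/15 (z = 39*(-1/45) = -13/15 ≈ -0.86667)
z*s(2)² = -13*(2*2)²/15 = -13/15*4² = -13/15*16 = -208/15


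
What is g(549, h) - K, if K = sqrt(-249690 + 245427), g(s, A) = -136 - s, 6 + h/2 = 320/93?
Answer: -685 - 7*I*sqrt(87) ≈ -685.0 - 65.292*I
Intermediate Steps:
h = -476/93 (h = -12 + 2*(320/93) = -12 + 640/93 = -476/93 ≈ -5.1183)
K = 7*I*sqrt(87) (K = sqrt(-4263) = 7*I*sqrt(87) ≈ 65.292*I)
g(549, h) - K = (-136 - 1*549) - 7*I*sqrt(87) = (-136 - 549) - 7*I*sqrt(87) = -685 - 7*I*sqrt(87)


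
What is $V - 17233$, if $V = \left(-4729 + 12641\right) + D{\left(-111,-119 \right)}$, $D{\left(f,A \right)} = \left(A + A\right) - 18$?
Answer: $-9577$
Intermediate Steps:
$D{\left(f,A \right)} = -18 + 2 A$ ($D{\left(f,A \right)} = 2 A - 18 = -18 + 2 A$)
$V = 7656$ ($V = \left(-4729 + 12641\right) + \left(-18 + 2 \left(-119\right)\right) = 7912 - 256 = 7656$)
$V - 17233 = 7656 - 17233 = -9577$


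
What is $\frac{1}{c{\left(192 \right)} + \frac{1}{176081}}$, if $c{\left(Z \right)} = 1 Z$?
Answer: $\frac{176081}{33807553} \approx 0.0052083$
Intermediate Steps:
$c{\left(Z \right)} = Z$
$\frac{1}{c{\left(192 \right)} + \frac{1}{176081}} = \frac{1}{192 + \frac{1}{176081}} = \frac{1}{\frac{33807553}{176081}} = \frac{176081}{33807553}$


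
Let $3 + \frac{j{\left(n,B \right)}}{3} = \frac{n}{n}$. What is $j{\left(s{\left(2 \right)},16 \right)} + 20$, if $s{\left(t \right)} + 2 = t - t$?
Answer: $14$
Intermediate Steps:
$s{\left(t \right)} = -2$ ($s{\left(t \right)} = -2 + \left(t - t\right) = -2 + 0 = -2$)
$j{\left(n,B \right)} = -6$ ($j{\left(n,B \right)} = -9 + 3 \frac{n}{n} = -9 + 3 \cdot 1 = -9 + 3 = -6$)
$j{\left(s{\left(2 \right)},16 \right)} + 20 = -6 + 20 = 14$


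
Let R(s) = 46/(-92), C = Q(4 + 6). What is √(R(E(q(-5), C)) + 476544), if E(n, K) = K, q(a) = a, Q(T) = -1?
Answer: √1906174/2 ≈ 690.32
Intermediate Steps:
C = -1
R(s) = -½ (R(s) = 46*(-1/92) = -½)
√(R(E(q(-5), C)) + 476544) = √(-½ + 476544) = √(953087/2) = √1906174/2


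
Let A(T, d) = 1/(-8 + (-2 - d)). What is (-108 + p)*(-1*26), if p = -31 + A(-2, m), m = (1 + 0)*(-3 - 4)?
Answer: 10868/3 ≈ 3622.7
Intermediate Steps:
m = -7 (m = 1*(-7) = -7)
A(T, d) = 1/(-10 - d)
p = -94/3 (p = -31 - 1/(10 - 7) = -31 - 1/3 = -94/3 ≈ -31.333)
(-108 + p)*(-1*26) = (-108 - 94/3)*(-1*26) = -418/3*(-26) = 10868/3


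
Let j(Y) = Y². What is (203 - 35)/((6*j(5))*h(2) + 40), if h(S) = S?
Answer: 42/85 ≈ 0.49412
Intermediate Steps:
(203 - 35)/((6*j(5))*h(2) + 40) = (203 - 35)/((6*5²)*2 + 40) = 168/((6*25)*2 + 40) = 168/(150*2 + 40) = 168/(300 + 40) = 168/340 = 168*(1/340) = 42/85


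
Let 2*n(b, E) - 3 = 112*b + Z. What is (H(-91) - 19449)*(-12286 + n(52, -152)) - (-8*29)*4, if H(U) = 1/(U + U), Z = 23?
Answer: 33135478455/182 ≈ 1.8206e+8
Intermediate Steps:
n(b, E) = 13 + 56*b (n(b, E) = 3/2 + (112*b + 23)/2 = 3/2 + (23 + 112*b)/2 = 3/2 + (23/2 + 56*b) = 13 + 56*b)
H(U) = 1/(2*U)
(H(-91) - 19449)*(-12286 + n(52, -152)) - (-8*29)*4 = ((½)/(-91) - 19449)*(-12286 + (13 + 56*52)) - (-8*29)*4 = ((½)*(-1/91) - 19449)*(-12286 + (13 + 2912)) - (-232)*4 = (-1/182 - 19449)*(-12286 + 2925) - 1*(-928) = -3539719/182*(-9361) + 928 = 33135309559/182 + 928 = 33135478455/182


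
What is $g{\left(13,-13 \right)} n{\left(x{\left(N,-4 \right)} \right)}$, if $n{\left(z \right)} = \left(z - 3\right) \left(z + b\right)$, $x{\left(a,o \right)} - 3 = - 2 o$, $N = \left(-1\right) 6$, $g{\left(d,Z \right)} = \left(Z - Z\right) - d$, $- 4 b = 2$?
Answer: $-1092$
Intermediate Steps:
$b = - \frac{1}{2}$ ($b = \left(- \frac{1}{4}\right) 2 = - \frac{1}{2} \approx -0.5$)
$g{\left(d,Z \right)} = - d$ ($g{\left(d,Z \right)} = 0 - d = - d$)
$N = -6$
$x{\left(a,o \right)} = 3 - 2 o$
$n{\left(z \right)} = \left(-3 + z\right) \left(- \frac{1}{2} + z\right)$ ($n{\left(z \right)} = \left(z - 3\right) \left(z - \frac{1}{2}\right) = \left(-3 + z\right) \left(- \frac{1}{2} + z\right)$)
$g{\left(13,-13 \right)} n{\left(x{\left(N,-4 \right)} \right)} = \left(-1\right) 13 \left(\frac{3}{2} + \left(3 - -8\right)^{2} - \frac{7 \left(3 - -8\right)}{2}\right) = - 13 \left(\frac{3}{2} + \left(3 + 8\right)^{2} - \frac{7 \left(3 + 8\right)}{2}\right) = - 13 \left(\frac{3}{2} + 11^{2} - \frac{77}{2}\right) = - 13 \left(\frac{3}{2} + 121 - \frac{77}{2}\right) = \left(-13\right) 84 = -1092$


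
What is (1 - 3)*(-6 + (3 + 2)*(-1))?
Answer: 22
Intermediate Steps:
(1 - 3)*(-6 + (3 + 2)*(-1)) = -2*(-6 + 5*(-1)) = -2*(-6 - 5) = -2*(-11) = 22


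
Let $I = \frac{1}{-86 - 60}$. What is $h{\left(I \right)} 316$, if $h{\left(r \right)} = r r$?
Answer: $\frac{79}{5329} \approx 0.014825$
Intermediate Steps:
$I = - \frac{1}{146}$ ($I = \frac{1}{-146} = - \frac{1}{146} \approx -0.0068493$)
$h{\left(r \right)} = r^{2}$
$h{\left(I \right)} 316 = \left(- \frac{1}{146}\right)^{2} \cdot 316 = \frac{1}{21316} \cdot 316 = \frac{79}{5329}$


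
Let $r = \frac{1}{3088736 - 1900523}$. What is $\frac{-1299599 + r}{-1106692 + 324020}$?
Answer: $\frac{772100213293}{464990522568} \approx 1.6605$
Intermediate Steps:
$r = \frac{1}{1188213} \approx 8.416 \cdot 10^{-7}$
$\frac{-1299599 + r}{-1106692 + 324020} = \frac{-1299599 + \frac{1}{1188213}}{-1106692 + 324020} = - \frac{1544200426586}{1188213 \left(-782672\right)} = \left(- \frac{1544200426586}{1188213}\right) \left(- \frac{1}{782672}\right) = \frac{772100213293}{464990522568}$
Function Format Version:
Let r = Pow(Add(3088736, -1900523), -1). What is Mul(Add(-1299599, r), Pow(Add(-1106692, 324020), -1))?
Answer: Rational(772100213293, 464990522568) ≈ 1.6605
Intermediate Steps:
r = Rational(1, 1188213) (r = Pow(1188213, -1) = Rational(1, 1188213) ≈ 8.4160e-7)
Mul(Add(-1299599, r), Pow(Add(-1106692, 324020), -1)) = Mul(Add(-1299599, Rational(1, 1188213)), Pow(Add(-1106692, 324020), -1)) = Mul(Rational(-1544200426586, 1188213), Pow(-782672, -1)) = Mul(Rational(-1544200426586, 1188213), Rational(-1, 782672)) = Rational(772100213293, 464990522568)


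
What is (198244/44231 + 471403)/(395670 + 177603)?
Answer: 6950274779/8452146021 ≈ 0.82231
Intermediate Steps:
(198244/44231 + 471403)/(395670 + 177603) = (198244*(1/44231) + 471403)/573273 = (198244/44231 + 471403)*(1/573273) = (20850824337/44231)*(1/573273) = 6950274779/8452146021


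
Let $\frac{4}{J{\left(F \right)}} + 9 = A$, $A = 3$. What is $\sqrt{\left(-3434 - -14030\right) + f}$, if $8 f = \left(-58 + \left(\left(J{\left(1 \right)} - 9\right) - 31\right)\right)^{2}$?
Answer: $\frac{2 \sqrt{26579}}{3} \approx 108.69$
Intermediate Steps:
$J{\left(F \right)} = - \frac{2}{3}$ ($J{\left(F \right)} = \frac{4}{-9 + 3} = \frac{4}{-6} = 4 \left(- \frac{1}{6}\right) = - \frac{2}{3}$)
$f = \frac{10952}{9}$ ($f = \frac{\left(-58 - \frac{122}{3}\right)^{2}}{8} = \frac{\left(- \frac{296}{3}\right)^{2}}{8} = \frac{1}{8} \cdot \frac{87616}{9} = \frac{10952}{9} \approx 1216.9$)
$\sqrt{\left(-3434 - -14030\right) + f} = \sqrt{\left(-3434 - -14030\right) + \frac{10952}{9}} = \sqrt{\left(-3434 + 14030\right) + \frac{10952}{9}} = \sqrt{10596 + \frac{10952}{9}} = \sqrt{\frac{106316}{9}} = \frac{2 \sqrt{26579}}{3}$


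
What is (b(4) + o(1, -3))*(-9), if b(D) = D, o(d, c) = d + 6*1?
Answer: -99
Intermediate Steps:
o(d, c) = 6 + d (o(d, c) = d + 6 = 6 + d)
(b(4) + o(1, -3))*(-9) = (4 + (6 + 1))*(-9) = (4 + 7)*(-9) = 11*(-9) = -99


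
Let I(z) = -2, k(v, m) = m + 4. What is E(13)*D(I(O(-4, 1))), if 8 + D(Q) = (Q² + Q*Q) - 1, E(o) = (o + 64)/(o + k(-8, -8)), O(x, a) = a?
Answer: -77/9 ≈ -8.5556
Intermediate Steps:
k(v, m) = 4 + m
E(o) = (64 + o)/(-4 + o) (E(o) = (o + 64)/(o + (4 - 8)) = (64 + o)/(o - 4) = (64 + o)/(-4 + o))
D(Q) = -9 + 2*Q² (D(Q) = -8 + ((Q² + Q*Q) - 1) = -8 + ((Q² + Q²) - 1) = -8 + (2*Q² - 1) = -8 + (-1 + 2*Q²) = -9 + 2*Q²)
E(13)*D(I(O(-4, 1))) = ((64 + 13)/(-4 + 13))*(-9 + 2*(-2)²) = (77/9)*(-9 + 2*4) = ((⅑)*77)*(-9 + 8) = (77/9)*(-1) = -77/9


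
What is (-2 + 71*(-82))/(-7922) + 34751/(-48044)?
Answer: 2255417/190302284 ≈ 0.011852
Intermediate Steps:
(-2 + 71*(-82))/(-7922) + 34751/(-48044) = (-2 - 5822)*(-1/7922) + 34751*(-1/48044) = -5824*(-1/7922) - 34751/48044 = 2912/3961 - 34751/48044 = 2255417/190302284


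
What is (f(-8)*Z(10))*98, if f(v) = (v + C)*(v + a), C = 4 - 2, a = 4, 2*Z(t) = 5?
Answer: 5880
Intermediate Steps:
Z(t) = 5/2 (Z(t) = (½)*5 = 5/2)
C = 2
f(v) = (2 + v)*(4 + v) (f(v) = (v + 2)*(v + 4) = (2 + v)*(4 + v))
(f(-8)*Z(10))*98 = ((8 + (-8)² + 6*(-8))*(5/2))*98 = ((8 + 64 - 48)*(5/2))*98 = (24*(5/2))*98 = 60*98 = 5880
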